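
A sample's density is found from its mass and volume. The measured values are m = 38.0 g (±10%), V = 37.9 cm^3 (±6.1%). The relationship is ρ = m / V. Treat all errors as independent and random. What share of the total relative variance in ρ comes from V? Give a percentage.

(δρ/ρ)² = (1·δm/m)² + (-1·δV/V)²
  m term: (1×0.100)² = 0.0100
  V term: (-1×0.0610)² = 0.00372
Total = 0.0137. Share from V = 0.00372/0.0137 = 0.271.

27.1%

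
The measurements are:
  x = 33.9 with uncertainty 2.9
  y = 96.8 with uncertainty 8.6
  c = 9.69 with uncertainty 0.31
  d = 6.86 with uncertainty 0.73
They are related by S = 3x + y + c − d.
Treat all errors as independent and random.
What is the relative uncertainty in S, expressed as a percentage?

Absolute uncertainties add in quadrature for a linear combination:
  (3·δx)² = 75.7;  (δy)² = 74.0;  (δc)² = 0.0961;  (δd)² = 0.533
δS = √(150) = 12.3
S = 201, so δS/S = 12.3/201 = 0.0609.

6.09%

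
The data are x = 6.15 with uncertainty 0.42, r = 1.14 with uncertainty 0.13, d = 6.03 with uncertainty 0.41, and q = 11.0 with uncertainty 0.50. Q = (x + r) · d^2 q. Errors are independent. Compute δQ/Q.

0.156

Let u = x + r = 7.29. δu = √(δx² + δr²) = √(0.176 + 0.0169) = 0.440, so δu/u = 0.0603.
Q is then a monomial in u, d, q:
δQ/Q = √((δu/u)² + (2·δd/d)² + (1·δq/q)²) = √(0.00364 + 0.0185 + 0.00207) = 0.156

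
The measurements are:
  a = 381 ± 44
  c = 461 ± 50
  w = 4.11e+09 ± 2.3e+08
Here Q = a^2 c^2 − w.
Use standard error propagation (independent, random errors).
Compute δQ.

Let p = a^2·c^2 = 3.08e+10. δp/p = √((2·δa/a)² + (2·δc/c)²) = √(0.0533 + 0.0471) = 0.317, so δp = 9.78e+09.
Q = p − w: δQ = √(δp² + δw²) = √(9.56e+19 + 5.29e+16) = 9.78e+09

9.78e+09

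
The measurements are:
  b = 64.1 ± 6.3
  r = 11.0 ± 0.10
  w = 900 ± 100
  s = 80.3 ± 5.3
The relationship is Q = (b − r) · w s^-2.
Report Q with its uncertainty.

7.41 ± 1.55

Let u = b − r = 53.1. δu = √(δb² + δr²) = √(39.7 + 0.0100) = 6.30, so δu/u = 0.119.
Q is then a monomial in u, w, s:
δQ/Q = √((δu/u)² + (1·δw/w)² + (-2·δs/s)²) = √(0.0141 + 0.0123 + 0.0174) = 0.209
Q = 7.41, so δQ = 0.209 × 7.41 = 1.55.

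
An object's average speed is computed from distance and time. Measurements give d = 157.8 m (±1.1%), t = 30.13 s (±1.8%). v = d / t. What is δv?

For a monomial v ∝ d, t^-1, fractional errors add in quadrature:
  (1·δd/d)² = (1×0.0110)² = 0.000121;  (-1·δt/t)² = (-1×0.0180)² = 0.000324
δv/v = √(0.000445) = 0.0211
v = 5.237 m/s, so δv = 0.0211 × 5.237 = 0.110 m/s.

0.110 m/s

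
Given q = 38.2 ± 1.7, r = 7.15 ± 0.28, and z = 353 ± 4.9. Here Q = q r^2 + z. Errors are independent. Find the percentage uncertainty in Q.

Let p = q·r^2 = 1950. δp/p = √((1·δq/q)² + (2·δr/r)²) = √(0.00198 + 0.00613) = 0.0901, so δp = 176.
Q = p + z: δQ = √(δp² + δz²) = √(30900 + 24.0) = 176
Q = 2310, so δQ/Q = 176/2310 = 0.0763.

7.63%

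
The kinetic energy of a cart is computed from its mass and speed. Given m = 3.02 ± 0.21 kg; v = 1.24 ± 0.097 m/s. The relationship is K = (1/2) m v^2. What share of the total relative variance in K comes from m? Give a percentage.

(δK/K)² = (1·δm/m)² + (2·δv/v)²
  m term: (1×0.0695)² = 0.00484
  v term: (2×0.0782)² = 0.0245
Total = 0.0293. Share from m = 0.00484/0.0293 = 0.165.

16.5%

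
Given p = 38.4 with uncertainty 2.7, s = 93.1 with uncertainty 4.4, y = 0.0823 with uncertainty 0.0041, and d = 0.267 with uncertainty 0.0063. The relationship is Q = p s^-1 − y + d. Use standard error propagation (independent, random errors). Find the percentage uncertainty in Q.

Let w = p·s^-1 = 0.412. δw/w = √((1·δp/p)² + (-1·δs/s)²) = √(0.00494 + 0.00223) = 0.0847, so δw = 0.0349.
Q = w − y + d: δQ = √(δw² + δy² + δd²) = √(0.00122 + 1.68e-05 + 3.97e-05) = 0.0357
Q = 0.597, so δQ/Q = 0.0357/0.597 = 0.0599.

5.99%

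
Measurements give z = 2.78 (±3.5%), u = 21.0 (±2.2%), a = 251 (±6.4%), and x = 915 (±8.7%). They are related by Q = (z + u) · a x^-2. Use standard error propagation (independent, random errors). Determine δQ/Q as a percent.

Let w = z + u = 23.8. δw = √(δz² + δu²) = √(0.00947 + 0.213) = 0.472, so δw/w = 0.0199.
Q is then a monomial in w, a, x:
δQ/Q = √((δw/w)² + (1·δa/a)² + (-2·δx/x)²) = √(0.000394 + 0.00410 + 0.0303) = 0.186

18.6%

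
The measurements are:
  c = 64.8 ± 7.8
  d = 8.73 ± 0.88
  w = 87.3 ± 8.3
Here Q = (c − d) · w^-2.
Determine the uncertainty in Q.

0.00174

Let u = c − d = 56.1. δu = √(δc² + δd²) = √(60.8 + 0.774) = 7.85, so δu/u = 0.140.
Q is then a monomial in u, w:
δQ/Q = √((δu/u)² + (-2·δw/w)²) = √(0.0196 + 0.0362) = 0.236
Q = 0.00736, so δQ = 0.236 × 0.00736 = 0.00174.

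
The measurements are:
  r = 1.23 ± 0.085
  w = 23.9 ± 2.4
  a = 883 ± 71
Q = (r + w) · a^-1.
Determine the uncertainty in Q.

0.00355

Let u = r + w = 25.1. δu = √(δr² + δw²) = √(0.00723 + 5.76) = 2.40, so δu/u = 0.0956.
Q is then a monomial in u, a:
δQ/Q = √((δu/u)² + (-1·δa/a)²) = √(0.00913 + 0.00647) = 0.125
Q = 0.0285, so δQ = 0.125 × 0.0285 = 0.00355.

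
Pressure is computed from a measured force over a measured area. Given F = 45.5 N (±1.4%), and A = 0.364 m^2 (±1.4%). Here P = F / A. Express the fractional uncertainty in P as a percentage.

Relative error in a monomial: (δP/P)² = Σ (nᵢ · δxᵢ/xᵢ)².
  (1·δF/F)² = (1×0.0140)² = 0.000196;  (-1·δA/A)² = (-1×0.0140)² = 0.000196
δP/P = √(0.000392) = 0.0198

1.98%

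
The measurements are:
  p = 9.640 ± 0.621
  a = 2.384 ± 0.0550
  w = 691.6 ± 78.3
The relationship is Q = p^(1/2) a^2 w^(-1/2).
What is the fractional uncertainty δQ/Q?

0.0798

Each factor contributes (exponent × relative error)² to (δQ/Q)²:
  (½·δp/p)² = (0.5×0.0644)² = 0.00104;  (2·δa/a)² = (2×0.0231)² = 0.00213;  (−½·δw/w)² = (-0.5×0.113)² = 0.00320
δQ/Q = √(0.00637) = 0.0798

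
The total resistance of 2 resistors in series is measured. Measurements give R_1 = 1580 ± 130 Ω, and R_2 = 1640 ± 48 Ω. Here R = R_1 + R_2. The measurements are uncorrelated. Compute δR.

139 Ω

R is a linear combination, so absolute uncertainties add in quadrature:
  (δR_1)² = 16900;  (δR_2)² = 2300
δR = √(19200) = 139 Ω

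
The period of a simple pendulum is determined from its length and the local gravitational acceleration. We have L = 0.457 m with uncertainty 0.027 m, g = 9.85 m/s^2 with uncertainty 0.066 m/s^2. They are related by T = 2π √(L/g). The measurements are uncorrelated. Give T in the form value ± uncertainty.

Products/powers → add relative errors in quadrature, weighted by exponent:
  (½·δL/L)² = (0.5×0.0591)² = 0.000873;  (−½·δg/g)² = (-0.5×0.00670)² = 1.12e-05
δT/T = √(0.000884) = 0.0297
T = 1.35 s, so δT = 0.0297 × 1.35 = 0.0402 s.

1.35 ± 0.0402 s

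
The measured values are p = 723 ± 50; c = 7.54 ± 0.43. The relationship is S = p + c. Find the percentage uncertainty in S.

For a sum/difference, combine absolute errors in quadrature:
  (δp)² = 2500;  (δc)² = 0.185
δS = √(2500) = 50.0
S = 731, so δS/S = 50.0/731 = 0.0684.

6.84%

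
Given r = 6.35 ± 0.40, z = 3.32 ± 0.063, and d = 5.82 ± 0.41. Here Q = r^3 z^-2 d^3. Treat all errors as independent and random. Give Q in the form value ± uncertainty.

4580 ± 1310

Products/powers → add relative errors in quadrature, weighted by exponent:
  (3·δr/r)² = (3×0.0630)² = 0.0357;  (-2·δz/z)² = (-2×0.0190)² = 0.00144;  (3·δd/d)² = (3×0.0704)² = 0.0447
δQ/Q = √(0.0818) = 0.286
Q = 4580, so δQ = 0.286 × 4580 = 1310.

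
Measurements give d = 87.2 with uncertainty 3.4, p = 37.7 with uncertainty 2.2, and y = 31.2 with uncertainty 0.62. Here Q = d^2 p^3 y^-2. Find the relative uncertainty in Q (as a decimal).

0.196

Q is a product of powers, so relative uncertainties combine in quadrature:
  (2·δd/d)² = (2×0.0390)² = 0.00608;  (3·δp/p)² = (3×0.0584)² = 0.0306;  (-2·δy/y)² = (-2×0.0199)² = 0.00158
δQ/Q = √(0.0383) = 0.196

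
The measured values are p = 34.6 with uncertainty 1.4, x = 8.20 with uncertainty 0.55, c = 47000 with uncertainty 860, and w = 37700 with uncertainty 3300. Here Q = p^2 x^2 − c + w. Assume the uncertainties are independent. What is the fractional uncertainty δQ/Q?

Let h = p^2·x^2 = 80500. δh/h = √((2·δp/p)² + (2·δx/x)²) = √(0.00655 + 0.0180) = 0.157, so δh = 12600.
Q = h − c + w: δQ = √(δh² + δc² + δw²) = √(1.59e+08 + 7.4e+05 + 1.09e+07) = 13100
Q = 71200, so δQ/Q = 13100/71200 = 0.183.

0.183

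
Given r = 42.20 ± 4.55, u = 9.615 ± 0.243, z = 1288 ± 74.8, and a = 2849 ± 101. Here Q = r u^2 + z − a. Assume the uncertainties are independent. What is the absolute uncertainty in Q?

481

Let p = r·u^2 = 3901. δp/p = √((1·δr/r)² + (2·δu/u)²) = √(0.0116 + 0.00255) = 0.119, so δp = 465.
Q = p + z − a: δQ = √(δp² + δz² + δa²) = √(2.16e+05 + 5600 + 10200) = 481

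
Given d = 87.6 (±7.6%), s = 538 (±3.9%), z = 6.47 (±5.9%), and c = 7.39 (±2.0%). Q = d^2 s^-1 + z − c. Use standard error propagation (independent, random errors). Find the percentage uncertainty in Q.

Let p = d^2·s^-1 = 14.3. δp/p = √((2·δd/d)² + (-1·δs/s)²) = √(0.0231 + 0.00152) = 0.157, so δp = 2.24.
Q = p + z − c: δQ = √(δp² + δz² + δc²) = √(5.01 + 0.146 + 0.0218) = 2.28
Q = 13.3, so δQ/Q = 2.28/13.3 = 0.171.

17.1%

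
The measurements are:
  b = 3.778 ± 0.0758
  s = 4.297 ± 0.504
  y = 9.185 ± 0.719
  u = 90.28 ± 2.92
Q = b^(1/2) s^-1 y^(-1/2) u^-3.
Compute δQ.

3.19e-08

Q is a product of powers, so relative uncertainties combine in quadrature:
  (½·δb/b)² = (0.5×0.0201)² = 0.000101;  (-1·δs/s)² = (-1×0.117)² = 0.0138;  (−½·δy/y)² = (-0.5×0.0783)² = 0.00153;  (-3·δu/u)² = (-3×0.0323)² = 0.00942
δQ/Q = √(0.0248) = 0.157
Q = 2.028e-07, so δQ = 0.157 × 2.028e-07 = 3.19e-08.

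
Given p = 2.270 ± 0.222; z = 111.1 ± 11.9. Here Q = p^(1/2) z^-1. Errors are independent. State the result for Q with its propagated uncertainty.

0.01356 ± 0.00160

Q is a product of powers, so relative uncertainties combine in quadrature:
  (½·δp/p)² = (0.5×0.0978)² = 0.00239;  (-1·δz/z)² = (-1×0.107)² = 0.0115
δQ/Q = √(0.0139) = 0.118
Q = 0.01356, so δQ = 0.118 × 0.01356 = 0.00160.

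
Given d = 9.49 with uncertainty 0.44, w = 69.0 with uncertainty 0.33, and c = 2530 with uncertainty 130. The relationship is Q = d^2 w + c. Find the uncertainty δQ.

Let p = d^2·w = 6210. δp/p = √((2·δd/d)² + (1·δw/w)²) = √(0.00860 + 2.29e-05) = 0.0929, so δp = 577.
Q = p + c: δQ = √(δp² + δc²) = √(3.33e+05 + 16900) = 591

591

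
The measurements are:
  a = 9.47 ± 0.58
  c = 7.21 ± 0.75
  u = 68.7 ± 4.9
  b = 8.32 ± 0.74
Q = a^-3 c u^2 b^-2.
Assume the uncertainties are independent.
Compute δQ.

Products/powers → add relative errors in quadrature, weighted by exponent:
  (-3·δa/a)² = (-3×0.0612)² = 0.0338;  (1·δc/c)² = (1×0.104)² = 0.0108;  (2·δu/u)² = (2×0.0713)² = 0.0203;  (-2·δb/b)² = (-2×0.0889)² = 0.0316
δQ/Q = √(0.0966) = 0.311
Q = 0.579, so δQ = 0.311 × 0.579 = 0.180.

0.180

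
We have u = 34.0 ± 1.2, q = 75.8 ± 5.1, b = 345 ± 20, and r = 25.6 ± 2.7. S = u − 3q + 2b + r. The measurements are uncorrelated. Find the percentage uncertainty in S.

8.22%

For a sum/difference, combine absolute errors in quadrature:
  (δu)² = 1.44;  (3·δq)² = 234;  (2·δb)² = 1600;  (δr)² = 7.29
δS = √(1840) = 42.9
S = 522, so δS/S = 42.9/522 = 0.0822.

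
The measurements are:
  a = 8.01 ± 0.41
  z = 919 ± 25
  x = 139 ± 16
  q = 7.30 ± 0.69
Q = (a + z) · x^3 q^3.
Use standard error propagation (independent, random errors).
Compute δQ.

Let u = a + z = 927. δu = √(δa² + δz²) = √(0.168 + 625) = 25.0, so δu/u = 0.0270.
Q is then a monomial in u, x, q:
δQ/Q = √((δu/u)² + (3·δx/x)² + (3·δq/q)²) = √(0.000727 + 0.119 + 0.0804) = 0.448
Q = 9.68e+11, so δQ = 0.448 × 9.68e+11 = 4.34e+11.

4.34e+11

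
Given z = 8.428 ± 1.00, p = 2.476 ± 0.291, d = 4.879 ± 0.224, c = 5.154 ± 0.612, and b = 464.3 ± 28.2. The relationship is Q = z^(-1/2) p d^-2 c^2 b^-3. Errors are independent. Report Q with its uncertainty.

Products/powers → add relative errors in quadrature, weighted by exponent:
  (−½·δz/z)² = (-0.5×0.119)² = 0.00352;  (1·δp/p)² = (1×0.118)² = 0.0138;  (-2·δd/d)² = (-2×0.0459)² = 0.00843;  (2·δc/c)² = (2×0.119)² = 0.0564;  (-3·δb/b)² = (-3×0.0607)² = 0.0332
δQ/Q = √(0.115) = 0.340
Q = 9.509e-09, so δQ = 0.340 × 9.509e-09 = 3.23e-09.

(9.509 ± 3.23) × 10^-9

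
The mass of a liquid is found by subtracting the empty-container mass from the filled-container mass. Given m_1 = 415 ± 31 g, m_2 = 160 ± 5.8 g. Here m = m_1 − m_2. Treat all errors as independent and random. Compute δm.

For a sum/difference, combine absolute errors in quadrature:
  (δm_1)² = 961;  (δm_2)² = 33.6
δm = √(995) = 31.5 g

31.5 g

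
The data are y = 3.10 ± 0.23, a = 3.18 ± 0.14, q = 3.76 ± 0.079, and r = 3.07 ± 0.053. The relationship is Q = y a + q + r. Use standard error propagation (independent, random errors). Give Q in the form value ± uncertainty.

Let p = y·a = 9.86. δp/p = √((1·δy/y)² + (1·δa/a)²) = √(0.00550 + 0.00194) = 0.0863, so δp = 0.850.
Q = p + q + r: δQ = √(δp² + δq² + δr²) = √(0.723 + 0.00624 + 0.00281) = 0.856
Q = 16.7.

16.7 ± 0.856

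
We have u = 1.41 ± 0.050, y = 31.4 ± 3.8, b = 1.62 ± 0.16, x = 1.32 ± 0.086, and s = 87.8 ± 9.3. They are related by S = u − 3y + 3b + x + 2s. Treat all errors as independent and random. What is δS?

Absolute uncertainties add in quadrature for a linear combination:
  (δu)² = 0.00250;  (3·δy)² = 130;  (3·δb)² = 0.230;  (δx)² = 0.00740;  (2·δs)² = 346
δS = √(476) = 21.8

21.8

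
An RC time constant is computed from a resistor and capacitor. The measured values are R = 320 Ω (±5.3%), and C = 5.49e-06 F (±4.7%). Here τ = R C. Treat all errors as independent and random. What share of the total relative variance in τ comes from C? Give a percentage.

44.0%

(δτ/τ)² = (1·δR/R)² + (1·δC/C)²
  R term: (1×0.0530)² = 0.00281
  C term: (1×0.0470)² = 0.00221
Total = 0.00502. Share from C = 0.00221/0.00502 = 0.440.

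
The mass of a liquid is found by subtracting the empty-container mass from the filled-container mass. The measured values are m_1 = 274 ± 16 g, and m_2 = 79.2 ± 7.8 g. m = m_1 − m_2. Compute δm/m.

0.0914

Each term contributes (cᵢ δxᵢ)² to (δm)²:
  (δm_1)² = 256;  (δm_2)² = 60.8
δm = √(317) = 17.8 g
m = 195 g, so δm/m = 17.8/195 = 0.0914.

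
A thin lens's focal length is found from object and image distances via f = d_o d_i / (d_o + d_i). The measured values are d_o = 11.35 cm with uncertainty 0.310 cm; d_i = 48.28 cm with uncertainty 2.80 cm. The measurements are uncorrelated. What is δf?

∂f/∂d_o = (d_i/(d_o+d_i))² = 0.656;  ∂f/∂d_i = (d_o/(d_o+d_i))² = 0.0362
δf = √((∂f/∂d_o · δd_o)² + (∂f/∂d_i · δd_i)²) = √(0.0413 + 0.0103) = 0.227 cm

0.227 cm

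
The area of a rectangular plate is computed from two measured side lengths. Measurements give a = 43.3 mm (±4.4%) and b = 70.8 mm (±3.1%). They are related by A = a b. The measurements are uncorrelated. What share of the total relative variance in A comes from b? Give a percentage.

33.2%

(δA/A)² = (1·δa/a)² + (1·δb/b)²
  a term: (1×0.0440)² = 0.00194
  b term: (1×0.0310)² = 0.000961
Total = 0.00290. Share from b = 0.000961/0.00290 = 0.332.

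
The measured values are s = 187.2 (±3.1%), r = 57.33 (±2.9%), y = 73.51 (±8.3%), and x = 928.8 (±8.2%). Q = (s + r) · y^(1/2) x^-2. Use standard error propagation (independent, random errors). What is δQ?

0.000415

Let u = s + r = 244.5. δu = √(δs² + δr²) = √(33.7 + 2.76) = 6.04, so δu/u = 0.0247.
Q is then a monomial in u, y, x:
δQ/Q = √((δu/u)² + (½·δy/y)² + (-2·δx/x)²) = √(0.000609 + 0.00172 + 0.0269) = 0.171
Q = 0.002430, so δQ = 0.171 × 0.002430 = 0.000415.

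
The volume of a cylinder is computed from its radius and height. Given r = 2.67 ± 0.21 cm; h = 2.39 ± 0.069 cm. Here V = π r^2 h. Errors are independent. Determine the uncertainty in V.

For a monomial V ∝ r^2, h, fractional errors add in quadrature:
  (2·δr/r)² = (2×0.0787)² = 0.0247;  (1·δh/h)² = (1×0.0289)² = 0.000833
δV/V = √(0.0256) = 0.160
V = 53.5 cm^3, so δV = 0.160 × 53.5 = 8.56 cm^3.

8.56 cm^3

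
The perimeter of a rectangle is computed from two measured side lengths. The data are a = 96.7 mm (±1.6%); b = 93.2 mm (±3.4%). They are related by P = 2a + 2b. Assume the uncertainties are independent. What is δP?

7.05 mm

Sums and differences: (δP)² = Σ (cᵢ δxᵢ)².
  (2·δa)² = 9.58;  (2·δb)² = 40.2
δP = √(49.7) = 7.05 mm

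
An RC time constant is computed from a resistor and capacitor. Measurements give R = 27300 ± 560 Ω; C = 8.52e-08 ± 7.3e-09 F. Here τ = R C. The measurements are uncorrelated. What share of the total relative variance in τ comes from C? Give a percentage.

94.6%

(δτ/τ)² = (1·δR/R)² + (1·δC/C)²
  R term: (1×0.0205)² = 0.000421
  C term: (1×0.0857)² = 0.00734
Total = 0.00776. Share from C = 0.00734/0.00776 = 0.946.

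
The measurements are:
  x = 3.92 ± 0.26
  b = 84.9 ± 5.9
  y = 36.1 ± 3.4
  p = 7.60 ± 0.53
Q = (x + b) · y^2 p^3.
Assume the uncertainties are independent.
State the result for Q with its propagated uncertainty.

Let u = x + b = 88.8. δu = √(δx² + δb²) = √(0.0676 + 34.8) = 5.91, so δu/u = 0.0665.
Q is then a monomial in u, y, p:
δQ/Q = √((δu/u)² + (2·δy/y)² + (3·δp/p)²) = √(0.00442 + 0.0355 + 0.0438) = 0.289
Q = 5.08e+07, so δQ = 0.289 × 5.08e+07 = 1.47e+07.

(5.08 ± 1.47) × 10^7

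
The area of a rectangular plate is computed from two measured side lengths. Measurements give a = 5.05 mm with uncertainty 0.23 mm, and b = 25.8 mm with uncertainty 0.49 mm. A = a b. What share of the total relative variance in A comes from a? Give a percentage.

85.2%

(δA/A)² = (1·δa/a)² + (1·δb/b)²
  a term: (1×0.0455)² = 0.00207
  b term: (1×0.0190)² = 0.000361
Total = 0.00244. Share from a = 0.00207/0.00244 = 0.852.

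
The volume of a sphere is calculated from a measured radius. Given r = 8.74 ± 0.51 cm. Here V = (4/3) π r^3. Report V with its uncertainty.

V ∝ r^3, so δV/V = |3| · δr/r = 3 × 0.0584 = 0.175.
V = 2800 cm^3, so δV = 0.175 × 2800 = 490 cm^3.

2800 ± 490 cm^3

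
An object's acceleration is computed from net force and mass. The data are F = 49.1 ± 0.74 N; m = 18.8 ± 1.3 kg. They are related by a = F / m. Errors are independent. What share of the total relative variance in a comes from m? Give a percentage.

95.5%

(δa/a)² = (1·δF/F)² + (-1·δm/m)²
  F term: (1×0.0151)² = 0.000227
  m term: (-1×0.0691)² = 0.00478
Total = 0.00501. Share from m = 0.00478/0.00501 = 0.955.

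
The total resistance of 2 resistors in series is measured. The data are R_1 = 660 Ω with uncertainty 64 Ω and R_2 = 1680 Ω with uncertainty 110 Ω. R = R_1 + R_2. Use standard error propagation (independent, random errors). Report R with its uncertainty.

Sums and differences: (δR)² = Σ (cᵢ δxᵢ)².
  (δR_1)² = 4100;  (δR_2)² = 12100
δR = √(16200) = 127 Ω
R = 2340 Ω.

2340 ± 127 Ω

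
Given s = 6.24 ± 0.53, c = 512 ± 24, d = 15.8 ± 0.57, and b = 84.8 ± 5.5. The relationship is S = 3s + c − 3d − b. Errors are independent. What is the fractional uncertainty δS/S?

0.0621

For a sum/difference, combine absolute errors in quadrature:
  (3·δs)² = 2.53;  (δc)² = 576;  (3·δd)² = 2.92;  (δb)² = 30.2
δS = √(612) = 24.7
S = 399, so δS/S = 24.7/399 = 0.0621.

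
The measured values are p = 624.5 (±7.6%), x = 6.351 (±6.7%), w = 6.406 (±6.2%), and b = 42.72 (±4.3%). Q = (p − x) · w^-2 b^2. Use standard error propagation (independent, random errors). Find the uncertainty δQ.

Let u = p − x = 618.1. δu = √(δp² + δx²) = √(2250 + 0.181) = 47.5, so δu/u = 0.0768.
Q is then a monomial in u, w, b:
δQ/Q = √((δu/u)² + (-2·δw/w)² + (2·δb/b)²) = √(0.00590 + 0.0154 + 0.00740) = 0.169
Q = 27490, so δQ = 0.169 × 27490 = 4650.

4650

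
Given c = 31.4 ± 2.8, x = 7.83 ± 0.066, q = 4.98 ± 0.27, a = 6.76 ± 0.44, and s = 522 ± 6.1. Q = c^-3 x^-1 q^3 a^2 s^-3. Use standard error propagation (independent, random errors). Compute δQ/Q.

0.341

For a monomial Q ∝ c^-3, x^-1, q^3, a^2, s^-3, fractional errors add in quadrature:
  (-3·δc/c)² = (-3×0.0892)² = 0.0716;  (-1·δx/x)² = (-1×0.00843)² = 7.11e-05;  (3·δq/q)² = (3×0.0542)² = 0.0265;  (2·δa/a)² = (2×0.0651)² = 0.0169;  (-3·δs/s)² = (-3×0.0117)² = 0.00123
δQ/Q = √(0.116) = 0.341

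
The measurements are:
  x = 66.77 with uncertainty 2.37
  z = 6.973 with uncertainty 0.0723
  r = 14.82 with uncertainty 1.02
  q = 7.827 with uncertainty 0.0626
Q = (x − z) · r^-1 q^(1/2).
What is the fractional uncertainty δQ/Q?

0.0795

Let u = x − z = 59.80. δu = √(δx² + δz²) = √(5.62 + 0.00523) = 2.37, so δu/u = 0.0397.
Q is then a monomial in u, r, q:
δQ/Q = √((δu/u)² + (-1·δr/r)² + (½·δq/q)²) = √(0.00157 + 0.00474 + 1.6e-05) = 0.0795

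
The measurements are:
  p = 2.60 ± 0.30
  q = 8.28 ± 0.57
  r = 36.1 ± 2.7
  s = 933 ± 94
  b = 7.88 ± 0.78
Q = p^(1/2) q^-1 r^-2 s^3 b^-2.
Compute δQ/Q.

Q is a product of powers, so relative uncertainties combine in quadrature:
  (½·δp/p)² = (0.5×0.115)² = 0.00333;  (-1·δq/q)² = (-1×0.0688)² = 0.00474;  (-2·δr/r)² = (-2×0.0748)² = 0.0224;  (3·δs/s)² = (3×0.101)² = 0.0914;  (-2·δb/b)² = (-2×0.0990)² = 0.0392
δQ/Q = √(0.161) = 0.401

0.401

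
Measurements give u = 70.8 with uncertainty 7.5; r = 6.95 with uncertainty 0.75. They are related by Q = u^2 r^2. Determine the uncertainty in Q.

73200

Relative error in a monomial: (δQ/Q)² = Σ (nᵢ · δxᵢ/xᵢ)².
  (2·δu/u)² = (2×0.106)² = 0.0449;  (2·δr/r)² = (2×0.108)² = 0.0466
δQ/Q = √(0.0915) = 0.302
Q = 2.42e+05, so δQ = 0.302 × 2.42e+05 = 73200.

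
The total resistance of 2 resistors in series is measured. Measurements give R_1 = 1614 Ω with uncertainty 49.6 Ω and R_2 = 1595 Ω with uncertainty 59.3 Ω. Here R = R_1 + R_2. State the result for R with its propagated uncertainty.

Each term contributes (cᵢ δxᵢ)² to (δR)²:
  (δR_1)² = 2460;  (δR_2)² = 3520
δR = √(5980) = 77.3 Ω
R = 3209 Ω.

3209 ± 77.3 Ω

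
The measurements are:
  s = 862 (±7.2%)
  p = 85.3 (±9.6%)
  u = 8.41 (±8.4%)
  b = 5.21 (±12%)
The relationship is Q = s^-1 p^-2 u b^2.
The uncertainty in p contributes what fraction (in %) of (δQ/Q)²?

34.5%

(δQ/Q)² = (-1·δs/s)² + (-2·δp/p)² + (1·δu/u)² + (2·δb/b)²
  s term: (-1×0.0720)² = 0.00518
  p term: (-2×0.0960)² = 0.0369
  u term: (1×0.0840)² = 0.00706
  b term: (2×0.120)² = 0.0576
Total = 0.107. Share from p = 0.0369/0.107 = 0.345.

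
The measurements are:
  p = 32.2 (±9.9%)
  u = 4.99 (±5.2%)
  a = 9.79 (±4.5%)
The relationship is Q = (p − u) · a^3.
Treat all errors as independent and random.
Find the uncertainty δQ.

Let w = p − u = 27.2. δw = √(δp² + δu²) = √(10.2 + 0.0673) = 3.20, so δw/w = 0.118.
Q is then a monomial in w, a:
δQ/Q = √((δw/w)² + (3·δa/a)²) = √(0.0138 + 0.0182) = 0.179
Q = 25500, so δQ = 0.179 × 25500 = 4570.

4570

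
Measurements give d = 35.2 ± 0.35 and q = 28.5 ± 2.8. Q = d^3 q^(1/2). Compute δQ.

Products/powers → add relative errors in quadrature, weighted by exponent:
  (3·δd/d)² = (3×0.00994)² = 0.000890;  (½·δq/q)² = (0.5×0.0982)² = 0.00241
δQ/Q = √(0.00330) = 0.0575
Q = 2.33e+05, so δQ = 0.0575 × 2.33e+05 = 13400.

13400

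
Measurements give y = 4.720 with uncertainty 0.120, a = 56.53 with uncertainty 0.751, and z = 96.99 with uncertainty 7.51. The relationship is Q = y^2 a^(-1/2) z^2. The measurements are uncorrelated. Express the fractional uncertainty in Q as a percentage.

16.3%

Products/powers → add relative errors in quadrature, weighted by exponent:
  (2·δy/y)² = (2×0.0254)² = 0.00259;  (−½·δa/a)² = (-0.5×0.0133)² = 4.41e-05;  (2·δz/z)² = (2×0.0774)² = 0.0240
δQ/Q = √(0.0266) = 0.163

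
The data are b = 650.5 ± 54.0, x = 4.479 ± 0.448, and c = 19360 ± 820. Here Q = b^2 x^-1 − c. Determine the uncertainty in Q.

Let p = b^2·x^-1 = 94470. δp/p = √((2·δb/b)² + (-1·δx/x)²) = √(0.0276 + 0.0100) = 0.194, so δp = 18300.
Q = p − c: δQ = √(δp² + δc²) = √(3.35e+08 + 6.72e+05) = 18300

18300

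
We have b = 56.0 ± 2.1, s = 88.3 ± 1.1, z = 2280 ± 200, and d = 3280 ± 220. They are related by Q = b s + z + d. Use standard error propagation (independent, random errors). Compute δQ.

356

Let p = b·s = 4940. δp/p = √((1·δb/b)² + (1·δs/s)²) = √(0.00141 + 0.000155) = 0.0395, so δp = 195.
Q = p + z + d: δQ = √(δp² + δz² + δd²) = √(38200 + 40000 + 48400) = 356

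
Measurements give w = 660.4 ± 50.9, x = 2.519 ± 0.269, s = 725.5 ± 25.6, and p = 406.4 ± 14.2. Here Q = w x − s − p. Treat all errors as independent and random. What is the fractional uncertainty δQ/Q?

Let h = w·x = 1664. δh/h = √((1·δw/w)² + (1·δx/x)²) = √(0.00594 + 0.0114) = 0.132, so δh = 219.
Q = h − s − p: δQ = √(δh² + δs² + δp²) = √(48000 + 655 + 202) = 221
Q = 531.6, so δQ/Q = 221/531.6 = 0.416.

0.416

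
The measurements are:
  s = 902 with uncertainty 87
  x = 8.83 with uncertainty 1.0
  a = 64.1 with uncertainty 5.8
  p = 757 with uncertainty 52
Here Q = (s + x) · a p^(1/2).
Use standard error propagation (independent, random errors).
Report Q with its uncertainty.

(1.61 ± 0.218) × 10^6

Let u = s + x = 911. δu = √(δs² + δx²) = √(7570 + 1.00) = 87.0, so δu/u = 0.0955.
Q is then a monomial in u, a, p:
δQ/Q = √((δu/u)² + (1·δa/a)² + (½·δp/p)²) = √(0.00912 + 0.00819 + 0.00118) = 0.136
Q = 1.61e+06, so δQ = 0.136 × 1.61e+06 = 2.18e+05.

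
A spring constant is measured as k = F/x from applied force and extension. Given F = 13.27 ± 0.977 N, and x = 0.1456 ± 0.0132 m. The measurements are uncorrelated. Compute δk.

Each factor contributes (exponent × relative error)² to (δk/k)²:
  (1·δF/F)² = (1×0.0736)² = 0.00542;  (-1·δx/x)² = (-1×0.0907)² = 0.00822
δk/k = √(0.0136) = 0.117
k = 91.14 N/m, so δk = 0.117 × 91.14 = 10.6 N/m.

10.6 N/m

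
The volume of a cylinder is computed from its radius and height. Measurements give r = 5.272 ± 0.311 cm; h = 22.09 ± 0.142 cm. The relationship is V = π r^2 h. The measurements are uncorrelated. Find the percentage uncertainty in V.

11.8%

Each factor contributes (exponent × relative error)² to (δV/V)²:
  (2·δr/r)² = (2×0.0590)² = 0.0139;  (1·δh/h)² = (1×0.00643)² = 4.13e-05
δV/V = √(0.0140) = 0.118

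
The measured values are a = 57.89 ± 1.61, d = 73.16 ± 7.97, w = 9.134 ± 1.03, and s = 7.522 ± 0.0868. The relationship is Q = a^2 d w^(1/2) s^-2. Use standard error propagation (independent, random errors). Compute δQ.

Since Q is a product/quotient, work with relative uncertainties:
  (2·δa/a)² = (2×0.0278)² = 0.00309;  (1·δd/d)² = (1×0.109)² = 0.0119;  (½·δw/w)² = (0.5×0.113)² = 0.00318;  (-2·δs/s)² = (-2×0.0115)² = 0.000533
δQ/Q = √(0.0187) = 0.137
Q = 13100, so δQ = 0.137 × 13100 = 1790.

1790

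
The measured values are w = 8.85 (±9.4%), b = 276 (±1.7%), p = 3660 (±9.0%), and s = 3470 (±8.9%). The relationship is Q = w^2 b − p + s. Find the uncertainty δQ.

4110

Let h = w^2·b = 21600. δh/h = √((2·δw/w)² + (1·δb/b)²) = √(0.0353 + 0.000289) = 0.189, so δh = 4080.
Q = h − p + s: δQ = √(δh² + δp² + δs²) = √(1.67e+07 + 1.09e+05 + 95400) = 4110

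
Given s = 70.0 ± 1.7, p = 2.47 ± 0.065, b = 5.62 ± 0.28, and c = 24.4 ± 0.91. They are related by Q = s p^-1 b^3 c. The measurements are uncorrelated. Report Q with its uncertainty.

Each factor contributes (exponent × relative error)² to (δQ/Q)²:
  (1·δs/s)² = (1×0.0243)² = 0.000590;  (-1·δp/p)² = (-1×0.0263)² = 0.000693;  (3·δb/b)² = (3×0.0498)² = 0.0223;  (1·δc/c)² = (1×0.0373)² = 0.00139
δQ/Q = √(0.0250) = 0.158
Q = 1.23e+05, so δQ = 0.158 × 1.23e+05 = 19400.

(1.23 ± 0.194) × 10^5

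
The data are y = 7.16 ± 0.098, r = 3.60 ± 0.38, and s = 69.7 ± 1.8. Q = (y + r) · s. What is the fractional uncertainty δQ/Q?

0.0447

Let u = y + r = 10.8. δu = √(δy² + δr²) = √(0.00960 + 0.144) = 0.392, so δu/u = 0.0365.
Q is then a monomial in u, s:
δQ/Q = √((δu/u)² + (1·δs/s)²) = √(0.00133 + 0.000667) = 0.0447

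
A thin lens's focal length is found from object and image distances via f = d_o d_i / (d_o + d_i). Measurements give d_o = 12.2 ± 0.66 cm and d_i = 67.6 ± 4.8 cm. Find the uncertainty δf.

0.487 cm

∂f/∂d_o = (d_i/(d_o+d_i))² = 0.718;  ∂f/∂d_i = (d_o/(d_o+d_i))² = 0.0234
δf = √((∂f/∂d_o · δd_o)² + (∂f/∂d_i · δd_i)²) = √(0.224 + 0.0126) = 0.487 cm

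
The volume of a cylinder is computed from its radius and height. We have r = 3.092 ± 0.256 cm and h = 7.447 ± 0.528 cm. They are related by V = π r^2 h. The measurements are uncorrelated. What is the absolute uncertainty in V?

40.3 cm^3

Products/powers → add relative errors in quadrature, weighted by exponent:
  (2·δr/r)² = (2×0.0828)² = 0.0274;  (1·δh/h)² = (1×0.0709)² = 0.00503
δV/V = √(0.0324) = 0.180
V = 223.7 cm^3, so δV = 0.180 × 223.7 = 40.3 cm^3.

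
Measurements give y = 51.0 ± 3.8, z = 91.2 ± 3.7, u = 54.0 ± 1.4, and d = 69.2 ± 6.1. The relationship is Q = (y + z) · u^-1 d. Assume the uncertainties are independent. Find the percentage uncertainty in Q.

Let w = y + z = 142. δw = √(δy² + δz²) = √(14.4 + 13.7) = 5.30, so δw/w = 0.0373.
Q is then a monomial in w, u, d:
δQ/Q = √((δw/w)² + (-1·δu/u)² + (1·δd/d)²) = √(0.00139 + 0.000672 + 0.00777) = 0.0992

9.92%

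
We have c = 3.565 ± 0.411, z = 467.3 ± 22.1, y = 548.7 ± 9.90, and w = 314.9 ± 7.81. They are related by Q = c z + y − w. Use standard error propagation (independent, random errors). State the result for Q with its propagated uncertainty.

1900 ± 208

Let p = c·z = 1666. δp/p = √((1·δc/c)² + (1·δz/z)²) = √(0.0133 + 0.00224) = 0.125, so δp = 208.
Q = p + y − w: δQ = √(δp² + δy² + δw²) = √(43100 + 98.0 + 61.0) = 208
Q = 1900.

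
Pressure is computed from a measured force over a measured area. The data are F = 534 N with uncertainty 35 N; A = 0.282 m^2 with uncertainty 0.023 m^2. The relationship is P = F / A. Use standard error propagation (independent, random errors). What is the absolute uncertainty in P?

198 Pa

Since P is a product/quotient, work with relative uncertainties:
  (1·δF/F)² = (1×0.0655)² = 0.00430;  (-1·δA/A)² = (-1×0.0816)² = 0.00665
δP/P = √(0.0109) = 0.105
P = 1890 Pa, so δP = 0.105 × 1890 = 198 Pa.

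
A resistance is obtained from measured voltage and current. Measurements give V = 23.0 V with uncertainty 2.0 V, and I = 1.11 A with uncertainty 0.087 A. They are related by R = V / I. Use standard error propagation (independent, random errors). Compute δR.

2.43 Ω

R is a product of powers, so relative uncertainties combine in quadrature:
  (1·δV/V)² = (1×0.0870)² = 0.00756;  (-1·δI/I)² = (-1×0.0784)² = 0.00614
δR/R = √(0.0137) = 0.117
R = 20.7 Ω, so δR = 0.117 × 20.7 = 2.43 Ω.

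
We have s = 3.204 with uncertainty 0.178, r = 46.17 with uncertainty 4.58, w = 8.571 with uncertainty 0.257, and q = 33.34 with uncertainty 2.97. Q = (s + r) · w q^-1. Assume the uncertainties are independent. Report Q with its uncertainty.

Let u = s + r = 49.37. δu = √(δs² + δr²) = √(0.0317 + 21.0) = 4.58, so δu/u = 0.0928.
Q is then a monomial in u, w, q:
δQ/Q = √((δu/u)² + (1·δw/w)² + (-1·δq/q)²) = √(0.00862 + 0.000899 + 0.00794) = 0.132
Q = 12.69, so δQ = 0.132 × 12.69 = 1.68.

12.69 ± 1.68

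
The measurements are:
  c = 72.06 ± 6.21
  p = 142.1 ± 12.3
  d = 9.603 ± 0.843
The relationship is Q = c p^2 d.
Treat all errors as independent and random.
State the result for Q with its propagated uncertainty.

For a monomial Q ∝ c, p^2, d, fractional errors add in quadrature:
  (1·δc/c)² = (1×0.0862)² = 0.00743;  (2·δp/p)² = (2×0.0866)² = 0.0300;  (1·δd/d)² = (1×0.0878)² = 0.00771
δQ/Q = √(0.0451) = 0.212
Q = 1.397e+07, so δQ = 0.212 × 1.397e+07 = 2.97e+06.

(1.397 ± 0.297) × 10^7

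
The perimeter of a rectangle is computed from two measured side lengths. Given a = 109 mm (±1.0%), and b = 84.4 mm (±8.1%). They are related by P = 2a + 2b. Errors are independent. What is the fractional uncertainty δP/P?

Absolute uncertainties add in quadrature for a linear combination:
  (2·δa)² = 4.75;  (2·δb)² = 187
δP = √(192) = 13.8 mm
P = 387 mm, so δP/P = 13.8/387 = 0.0358.

0.0358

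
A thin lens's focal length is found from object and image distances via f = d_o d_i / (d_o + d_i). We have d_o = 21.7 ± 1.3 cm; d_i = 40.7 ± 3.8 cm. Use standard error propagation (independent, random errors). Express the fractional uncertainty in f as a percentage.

5.08%

∂f/∂d_o = (d_i/(d_o+d_i))² = 0.425;  ∂f/∂d_i = (d_o/(d_o+d_i))² = 0.121
δf = √((∂f/∂d_o · δd_o)² + (∂f/∂d_i · δd_i)²) = √(0.306 + 0.211) = 0.719 cm
f = 14.2 cm, so δf/f = 0.719/14.2 = 0.0508.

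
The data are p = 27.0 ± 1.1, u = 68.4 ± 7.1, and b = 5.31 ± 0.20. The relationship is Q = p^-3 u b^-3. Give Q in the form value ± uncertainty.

Products/powers → add relative errors in quadrature, weighted by exponent:
  (-3·δp/p)² = (-3×0.0407)² = 0.0149;  (1·δu/u)² = (1×0.104)² = 0.0108;  (-3·δb/b)² = (-3×0.0377)² = 0.0128
δQ/Q = √(0.0385) = 0.196
Q = 2.32e-05, so δQ = 0.196 × 2.32e-05 = 4.55e-06.

(2.32 ± 0.455) × 10^-5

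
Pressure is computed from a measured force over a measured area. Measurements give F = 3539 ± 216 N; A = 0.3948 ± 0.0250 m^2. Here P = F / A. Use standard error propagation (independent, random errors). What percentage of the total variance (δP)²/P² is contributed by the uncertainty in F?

48.2%

(δP/P)² = (1·δF/F)² + (-1·δA/A)²
  F term: (1×0.0610)² = 0.00373
  A term: (-1×0.0633)² = 0.00401
Total = 0.00774. Share from F = 0.00373/0.00774 = 0.482.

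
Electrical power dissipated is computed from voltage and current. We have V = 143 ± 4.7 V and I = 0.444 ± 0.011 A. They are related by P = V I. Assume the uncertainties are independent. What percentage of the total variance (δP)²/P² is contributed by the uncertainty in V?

(δP/P)² = (1·δV/V)² + (1·δI/I)²
  V term: (1×0.0329)² = 0.00108
  I term: (1×0.0248)² = 0.000614
Total = 0.00169. Share from V = 0.00108/0.00169 = 0.638.

63.8%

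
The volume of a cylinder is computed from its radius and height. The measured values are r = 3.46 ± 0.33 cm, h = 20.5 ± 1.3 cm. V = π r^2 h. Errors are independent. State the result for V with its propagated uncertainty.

Since V is a product/quotient, work with relative uncertainties:
  (2·δr/r)² = (2×0.0954)² = 0.0364;  (1·δh/h)² = (1×0.0634)² = 0.00402
δV/V = √(0.0404) = 0.201
V = 771 cm^3, so δV = 0.201 × 771 = 155 cm^3.

771 ± 155 cm^3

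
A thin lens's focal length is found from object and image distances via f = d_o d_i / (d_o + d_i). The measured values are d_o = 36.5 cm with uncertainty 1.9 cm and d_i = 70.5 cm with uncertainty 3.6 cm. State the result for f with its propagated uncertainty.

∂f/∂d_o = (d_i/(d_o+d_i))² = 0.434;  ∂f/∂d_i = (d_o/(d_o+d_i))² = 0.116
δf = √((∂f/∂d_o · δd_o)² + (∂f/∂d_i · δd_i)²) = √(0.680 + 0.175) = 0.925 cm
f = 24.0 cm.

24.0 ± 0.925 cm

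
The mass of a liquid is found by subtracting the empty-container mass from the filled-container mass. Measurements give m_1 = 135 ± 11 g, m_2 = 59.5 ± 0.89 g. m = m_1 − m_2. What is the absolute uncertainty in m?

11.0 g

Sums and differences: (δm)² = Σ (cᵢ δxᵢ)².
  (δm_1)² = 121;  (δm_2)² = 0.792
δm = √(122) = 11.0 g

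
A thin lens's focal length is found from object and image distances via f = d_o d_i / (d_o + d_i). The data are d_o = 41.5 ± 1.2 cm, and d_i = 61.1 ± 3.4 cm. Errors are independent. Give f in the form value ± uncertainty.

24.7 ± 0.700 cm

∂f/∂d_o = (d_i/(d_o+d_i))² = 0.355;  ∂f/∂d_i = (d_o/(d_o+d_i))² = 0.164
δf = √((∂f/∂d_o · δd_o)² + (∂f/∂d_i · δd_i)²) = √(0.181 + 0.309) = 0.700 cm
f = 24.7 cm.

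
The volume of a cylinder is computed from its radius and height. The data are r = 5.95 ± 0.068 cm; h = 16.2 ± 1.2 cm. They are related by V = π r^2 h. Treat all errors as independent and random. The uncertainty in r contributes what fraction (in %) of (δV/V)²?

(δV/V)² = (2·δr/r)² + (1·δh/h)²
  r term: (2×0.0114)² = 0.000522
  h term: (1×0.0741)² = 0.00549
Total = 0.00601. Share from r = 0.000522/0.00601 = 0.0869.

8.69%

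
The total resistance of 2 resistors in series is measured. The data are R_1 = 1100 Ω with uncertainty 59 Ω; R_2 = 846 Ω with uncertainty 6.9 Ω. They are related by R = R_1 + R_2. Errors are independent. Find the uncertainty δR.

59.4 Ω

Absolute uncertainties add in quadrature for a linear combination:
  (δR_1)² = 3480;  (δR_2)² = 47.6
δR = √(3530) = 59.4 Ω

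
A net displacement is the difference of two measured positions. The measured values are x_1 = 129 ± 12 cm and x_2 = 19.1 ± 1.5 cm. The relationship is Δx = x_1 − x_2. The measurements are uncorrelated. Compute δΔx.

12.1 cm

For a sum/difference, combine absolute errors in quadrature:
  (δx_1)² = 144;  (δx_2)² = 2.25
δΔx = √(146) = 12.1 cm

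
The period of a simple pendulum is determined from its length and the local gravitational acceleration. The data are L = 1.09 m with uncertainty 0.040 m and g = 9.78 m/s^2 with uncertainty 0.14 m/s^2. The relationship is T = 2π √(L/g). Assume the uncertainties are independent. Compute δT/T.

0.0197

Each factor contributes (exponent × relative error)² to (δT/T)²:
  (½·δL/L)² = (0.5×0.0367)² = 0.000337;  (−½·δg/g)² = (-0.5×0.0143)² = 5.12e-05
δT/T = √(0.000388) = 0.0197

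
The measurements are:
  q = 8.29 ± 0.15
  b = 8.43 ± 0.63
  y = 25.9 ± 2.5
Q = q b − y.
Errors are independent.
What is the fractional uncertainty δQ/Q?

Let p = q·b = 69.9. δp/p = √((1·δq/q)² + (1·δb/b)²) = √(0.000327 + 0.00559) = 0.0769, so δp = 5.37.
Q = p − y: δQ = √(δp² + δy²) = √(28.9 + 6.25) = 5.93
Q = 44.0, so δQ/Q = 5.93/44.0 = 0.135.

0.135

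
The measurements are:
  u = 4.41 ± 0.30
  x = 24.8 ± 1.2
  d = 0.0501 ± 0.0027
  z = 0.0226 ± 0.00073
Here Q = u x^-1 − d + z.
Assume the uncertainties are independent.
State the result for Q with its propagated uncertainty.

0.150 ± 0.0151

Let p = u·x^-1 = 0.178. δp/p = √((1·δu/u)² + (-1·δx/x)²) = √(0.00463 + 0.00234) = 0.0835, so δp = 0.0148.
Q = p − d + z: δQ = √(δp² + δd² + δz²) = √(0.000220 + 7.29e-06 + 5.33e-07) = 0.0151
Q = 0.150.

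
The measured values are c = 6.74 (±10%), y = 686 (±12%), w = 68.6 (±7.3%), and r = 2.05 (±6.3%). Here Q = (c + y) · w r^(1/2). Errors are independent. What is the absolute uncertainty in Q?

Let u = c + y = 693. δu = √(δc² + δy²) = √(0.454 + 6780) = 82.3, so δu/u = 0.119.
Q is then a monomial in u, w, r:
δQ/Q = √((δu/u)² + (1·δw/w)² + (½·δr/r)²) = √(0.0141 + 0.00533 + 0.000992) = 0.143
Q = 68000, so δQ = 0.143 × 68000 = 9730.

9730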